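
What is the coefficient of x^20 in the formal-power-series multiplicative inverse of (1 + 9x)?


The inverse is 1/(1 + 9x). Apply the geometric identity 1/(1 - y) = sum_{k>=0} y^k with y = -9x:
1/(1 + 9x) = sum_{k>=0} (-9)^k x^k.
So the coefficient of x^20 is (-9)^20 = 12157665459056928801.

12157665459056928801


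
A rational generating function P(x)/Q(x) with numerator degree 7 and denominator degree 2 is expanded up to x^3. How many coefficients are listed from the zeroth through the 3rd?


Expanding up to x^3 gives the coefficients for x^0, x^1, ..., x^3.
That is 3 + 1 = 4 coefficients in total.

4


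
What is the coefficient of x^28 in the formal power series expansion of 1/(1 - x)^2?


The negative binomial / multiset identity is
1/(1 - x)^r = sum_{k>=0} C(k + r - 1, r - 1) x^k.
Here r = 2 and k = 28, so the coefficient is
C(28 + 1, 1) = C(29, 1)
= 29

29


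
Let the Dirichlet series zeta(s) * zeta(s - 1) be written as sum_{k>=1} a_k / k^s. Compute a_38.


Convolution gives a_k = sum_{d | k} d * 1 = sum_{d | k} d = sigma(k), the sum of positive divisors of k.
For k = 38, the divisors are 1, 2, 19, 38, so
sigma(38) = 1 + 2 + 19 + 38 = 60.

60


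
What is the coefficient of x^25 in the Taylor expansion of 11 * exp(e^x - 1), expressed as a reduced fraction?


exp(e^x - 1) = sum_{k>=0} Bell_k x^k / k!, where Bell_k is the k-th Bell number.
So the coefficient of x^25 is 11 * Bell_25 / 25!.
Computing: Bell_25 = 4638590332229999353 and 25! = 15511210043330985984000000, giving
11 * 4638590332229999353/15511210043330985984000000 = 356814640940769181/108470000303013888000000.

356814640940769181/108470000303013888000000


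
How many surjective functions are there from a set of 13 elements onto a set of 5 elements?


By inclusion-exclusion on which target elements are missed, the number of surjections from an n-set onto a k-set is
surj(n, k) = sum_{j=0}^{k} (-1)^j C(k, j) (k - j)^n.
Equivalently surj(n, k) = k! * S(n, k), where S(n, k) is the Stirling number of the second kind.
For n = 13, k = 5:
S(13, 5) = 7508501, so
surj = 5! * 7508501 = 120 * 7508501 = 901020120.

901020120


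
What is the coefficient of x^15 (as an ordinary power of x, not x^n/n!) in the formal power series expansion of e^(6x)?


The exponential series is e^y = sum_{k>=0} y^k / k!. Substituting y = 6x gives
e^(6x) = sum_{k>=0} 6^k x^k / k!.
So the coefficient of x^n is a^n/n! with a = 6, n = 15:
6^15 / 15! = 470184984576/1307674368000 = 314928/875875

314928/875875


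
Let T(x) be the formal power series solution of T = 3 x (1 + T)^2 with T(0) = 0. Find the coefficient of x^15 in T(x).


Apply the Lagrange inversion formula: if T = 3 x * phi(T) with phi(t) = (1 + t)^2, then [x^n] T = 3^n * (1/n) [t^(n-1)] phi(t)^n = 3^n * (1/n) [t^(n-1)] (1 + t)^(2n) = 3^n * (1/n) C(2n, n-1).
Using the identity C(2n, n-1) = C(2n, n) * n / (n+1), the unscaled factor equals C(2n, n) / (n+1) = C_n, the n-th Catalan number.
For n = 15: C_15 = C(30, 15) / 16 = 155117520/16 = 9694845.
With the 3^15 = 14348907 factor, the coefficient is 14348907 * 9694845 = 139110429284415.

139110429284415


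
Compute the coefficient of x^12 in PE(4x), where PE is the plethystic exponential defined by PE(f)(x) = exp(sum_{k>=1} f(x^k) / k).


With f(x) = 4x, the exponent is sum_{k>=1} 4 x^k / k = 4 * (-ln(1 - x)). Exponentiating:
PE(4x) = exp(-4 ln(1 - x)) = 1/(1 - x)^4.
By the negative binomial expansion, [x^n] 1/(1 - x)^4 = C(n + 3, 3).
For n = 12: C(15, 3) = 455.

455


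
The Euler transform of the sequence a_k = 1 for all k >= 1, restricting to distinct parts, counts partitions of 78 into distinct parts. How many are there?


Partitions of 78 into distinct parts can be computed via generating function.
Product (1+x)(1+x^2)(1+x^3)...
The coefficient of x^78 = 64234

64234


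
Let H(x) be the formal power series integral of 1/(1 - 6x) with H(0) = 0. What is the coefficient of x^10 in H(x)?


1/(1 - 6x) = sum_{k>=0} 6^k x^k. Integrating termwise with H(0) = 0:
H(x) = sum_{k>=0} 6^k x^(k+1) / (k+1) = sum_{m>=1} 6^(m-1) x^m / m.
For m = 10: 6^9/10 = 10077696/10 = 5038848/5.

5038848/5


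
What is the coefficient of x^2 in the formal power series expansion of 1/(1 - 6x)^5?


The general identity 1/(1 - c x)^r = sum_{k>=0} c^k C(k + r - 1, r - 1) x^k follows by substituting y = c x into 1/(1 - y)^r = sum_{k>=0} C(k + r - 1, r - 1) y^k.
For c = 6, r = 5, k = 2:
6^2 * C(6, 4) = 36 * 15 = 540.

540


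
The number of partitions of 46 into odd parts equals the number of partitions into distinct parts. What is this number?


Computing partitions of 46 into odd parts (1, 3, 5, ...):
Using the generating function prod_{k>=0} 1/(1-x^(2k+1)),
the count is 2304

2304


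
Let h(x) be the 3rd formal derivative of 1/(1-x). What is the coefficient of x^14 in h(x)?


Differentiating 3 times: d^3/dx^3 [1/(1-x)] = 3!/(1-x)^4.
The expansion 1/(1-x)^4 = sum_{k>=0} C(k+3, 3) x^k, so the coefficient of x^n in 3!/(1-x)^4 is 3! * C(n+3, 3).
For n = 14: 6 * C(17, 3) = 6 * 680 = 4080

4080


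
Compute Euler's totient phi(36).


phi(n) counts integers in [1, n] coprime to n. Using the multiplicative formula phi(n) = n * prod_{p | n} (1 - 1/p):
36 = 2^2 * 3^2, so
phi(36) = 36 * (1 - 1/2) * (1 - 1/3) = 12.

12


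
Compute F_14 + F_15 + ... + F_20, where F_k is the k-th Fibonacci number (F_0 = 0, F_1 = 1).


Use the identity sum_{k=0}^{N} F_k = F_{N+2} - 1 (which follows from F_{k+2} - F_{k+1} = F_k). Then
sum_{k=14}^{20} F_k = (F_{22} - 1) - (F_{15} - 1) = F_{22} - F_{15}.
Computing: F_{22} = 17711, F_{15} = 610, so
Sum = 17711 - 610 = 17101.

17101


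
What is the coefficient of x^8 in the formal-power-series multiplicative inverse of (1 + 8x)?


The inverse is 1/(1 + 8x). Apply the geometric identity 1/(1 - y) = sum_{k>=0} y^k with y = -8x:
1/(1 + 8x) = sum_{k>=0} (-8)^k x^k.
So the coefficient of x^8 is (-8)^8 = 16777216.

16777216


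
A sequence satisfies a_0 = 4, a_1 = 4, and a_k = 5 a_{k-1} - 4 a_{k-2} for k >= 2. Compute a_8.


The characteristic equation is t^2 - 5 t + 4 = 0, with roots r_1 = 4 and r_2 = 1 (so c_1 = r_1 + r_2, c_2 = -r_1 r_2 as required).
One can use the closed form a_n = A r_1^n + B r_2^n, but direct iteration is more reliable:
a_0 = 4, a_1 = 4, a_2 = 4, a_3 = 4, a_4 = 4, a_5 = 4, a_6 = 4, a_7 = 4, a_8 = 4.
So a_8 = 4.

4


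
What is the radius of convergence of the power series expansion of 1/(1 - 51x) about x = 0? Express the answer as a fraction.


Expanding 1/(1 - 51x) = sum_{k>=0} 51^k x^k, the series converges when |51x| < 1, i.e., |x| < 1/51.
So the radius of convergence is 1/51 = 1/51.

1/51


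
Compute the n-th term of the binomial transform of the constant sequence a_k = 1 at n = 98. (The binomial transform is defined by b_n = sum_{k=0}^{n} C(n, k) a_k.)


With a_k = 1 for all k, b_n = sum_{k=0}^{n} C(n, k) = 2^n by the binomial theorem.
For n = 98: 2^98 = 316912650057057350374175801344.

316912650057057350374175801344


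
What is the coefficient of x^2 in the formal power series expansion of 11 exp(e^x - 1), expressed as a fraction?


exp(e^x - 1) is the exponential generating function for the Bell numbers Bell_k: exp(e^x - 1) = sum_{k>=0} Bell_k x^k / k!.
So the coefficient of x^2 in 11 exp(e^x - 1) is 11 Bell_2 / 2!.
Computing: Bell_2 = 2 and 2! = 2, giving
11 * 2/2 = 11.

11


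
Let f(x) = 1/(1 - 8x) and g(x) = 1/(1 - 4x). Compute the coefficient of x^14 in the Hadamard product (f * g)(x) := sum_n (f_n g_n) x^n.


f has coefficients f_k = 8^k and g has coefficients g_k = 4^k, so the Hadamard product has coefficient (f*g)_k = 8^k * 4^k = 32^k.
For k = 14: 32^14 = 1180591620717411303424.

1180591620717411303424


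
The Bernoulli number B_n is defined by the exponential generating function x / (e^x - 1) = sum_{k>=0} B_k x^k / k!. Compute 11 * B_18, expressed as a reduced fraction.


Bernoulli numbers can also be computed recursively via B_0 = 1 and sum_{j=0}^{m} C(m+1, j) B_j = 0 for m >= 1. Odd-index Bernoulli numbers vanish for k >= 3.
Computing B_18 = 43867/798, so 11 * B_18 = 11 * 43867/798 = 482537/798.

482537/798


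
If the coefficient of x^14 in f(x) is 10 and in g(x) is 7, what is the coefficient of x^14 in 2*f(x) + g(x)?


Scalar multiplication scales coefficients: 2 * 10 = 20.
Then add the g coefficient: 20 + 7
= 27

27


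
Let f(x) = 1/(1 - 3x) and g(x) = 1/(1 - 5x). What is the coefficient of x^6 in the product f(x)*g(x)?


The coefficient of x^n in f*g is the Cauchy product: sum_{k=0}^{n} a^k * b^(n-k).
With a=3, b=5, n=6:
sum_{k=0}^{6} 3^k * 5^(6-k)
= 37969

37969


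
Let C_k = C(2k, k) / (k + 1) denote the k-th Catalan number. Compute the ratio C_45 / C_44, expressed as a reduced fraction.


Using C_k = (2k)! / (k! (k+1)!), the ratio C_{k+1}/C_k simplifies to
C_{k+1}/C_k = [(2k+2)! / ((k+1)! (k+2)!)] * [k! (k+1)! / (2k)!]
 = (2k+2)(2k+1) / ((k+1)(k+2)) = 2(2k+1) / (k+2).
For k = 44: 2(2*44 + 1) / (44 + 2) = 178/46 = 89/23.

89/23


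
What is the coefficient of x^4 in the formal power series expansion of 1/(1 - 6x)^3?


The general identity 1/(1 - c x)^r = sum_{k>=0} c^k C(k + r - 1, r - 1) x^k follows by substituting y = c x into 1/(1 - y)^r = sum_{k>=0} C(k + r - 1, r - 1) y^k.
For c = 6, r = 3, k = 4:
6^4 * C(6, 2) = 1296 * 15 = 19440.

19440


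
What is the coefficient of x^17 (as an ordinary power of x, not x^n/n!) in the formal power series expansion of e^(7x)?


The exponential series is e^y = sum_{k>=0} y^k / k!. Substituting y = 7x gives
e^(7x) = sum_{k>=0} 7^k x^k / k!.
So the coefficient of x^n is a^n/n! with a = 7, n = 17:
7^17 / 17! = 232630513987207/355687428096000 = 4747561509943/7258927104000

4747561509943/7258927104000


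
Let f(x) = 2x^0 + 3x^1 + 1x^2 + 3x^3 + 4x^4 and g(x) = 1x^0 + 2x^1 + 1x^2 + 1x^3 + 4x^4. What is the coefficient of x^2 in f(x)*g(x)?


Cauchy product at x^2:
2*1 + 3*2 + 1*1
= 9

9


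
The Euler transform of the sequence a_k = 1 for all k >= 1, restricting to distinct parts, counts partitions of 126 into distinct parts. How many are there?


Partitions of 126 into distinct parts can be computed via generating function.
Product (1+x)(1+x^2)(1+x^3)...
The coefficient of x^126 = 3457027

3457027


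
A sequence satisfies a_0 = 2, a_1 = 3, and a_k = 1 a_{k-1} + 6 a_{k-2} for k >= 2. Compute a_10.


The characteristic equation is t^2 - 1 t - 6 = 0, with roots r_1 = 3 and r_2 = -2 (so c_1 = r_1 + r_2, c_2 = -r_1 r_2 as required).
One can use the closed form a_n = A r_1^n + B r_2^n, but direct iteration is more reliable:
a_0 = 2, a_1 = 3, a_2 = 15, a_3 = 33, a_4 = 123, a_5 = 321, a_6 = 1059, a_7 = 2985, a_8 = 9339, a_9 = 27249, a_10 = 83283.
So a_10 = 83283.

83283


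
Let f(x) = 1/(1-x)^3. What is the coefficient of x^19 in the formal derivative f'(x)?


Differentiate: d/dx [ 1/(1-x)^r ] = r / (1-x)^(r+1).
Here r = 3, so f'(x) = 3 / (1-x)^4.
The expansion of 1/(1-x)^(r+1) has coefficient of x^n equal to C(n+r, r).
So the coefficient of x^19 in f'(x) is
3 * C(22, 3) = 3 * 1540 = 4620

4620


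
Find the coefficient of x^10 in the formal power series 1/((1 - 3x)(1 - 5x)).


By partial fractions or Cauchy convolution:
The coefficient equals sum_{k=0}^{10} 3^k * 5^(10-k).
= 24325489

24325489


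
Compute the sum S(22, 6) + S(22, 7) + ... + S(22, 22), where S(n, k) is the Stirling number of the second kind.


By definition, S(n, k) counts partitions of an n-set into exactly k nonempty blocks.
Computing row n = 22 for k = 6..22:
S(22, k): 163305339345225, 602762379967440, 1142399079991620, 1241963303533920, 835143799377954, 366282500870286, 108823356051137, 22496861868481, 3295165281331, 345615943200, 26046574004, 1404142047, 53374629, 1389850, 23485, 231, 1
Sum = 4486844907734841.

4486844907734841


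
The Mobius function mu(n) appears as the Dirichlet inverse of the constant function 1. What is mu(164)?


164 has a squared prime factor, so mu(164) = 0.
Factorization reveals a repeated prime.

0


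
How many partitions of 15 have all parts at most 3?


Using the generating function (1-x)^(-1)(1-x^2)^(-1)(1-x^3)^(-1),
the coefficient of x^15 counts these restricted partitions.
Result = 27

27


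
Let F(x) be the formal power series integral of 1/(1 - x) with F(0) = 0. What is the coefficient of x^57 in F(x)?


1/(1 - x) = sum_{k>=0} x^k. Integrating termwise and using F(0) = 0 gives
F(x) = sum_{k>=0} x^(k+1) / (k+1) = sum_{m>=1} x^m / m = -ln(1 - x).
So the coefficient of x^57 is 1/57 = 1/57.

1/57


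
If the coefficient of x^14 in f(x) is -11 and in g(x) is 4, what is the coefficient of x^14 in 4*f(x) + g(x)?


Scalar multiplication scales coefficients: 4 * -11 = -44.
Then add the g coefficient: -44 + 4
= -40

-40


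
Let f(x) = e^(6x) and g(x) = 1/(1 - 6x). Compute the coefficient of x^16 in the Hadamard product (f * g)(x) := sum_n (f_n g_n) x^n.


Expanding: f_k = 6^k/k! (from e^(6x)) and g_k = 6^k (from 1/(1 - 6x)). So the Hadamard coefficient (f * g)_k = 6^k 6^k / k! = (36)^k / k!.
For k = 16: 36^16/16! = 7958661109946400884391936/20922789888000 = 333167437850738688/875875.

333167437850738688/875875


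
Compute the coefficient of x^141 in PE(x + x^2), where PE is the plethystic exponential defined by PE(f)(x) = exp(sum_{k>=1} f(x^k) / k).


With f(x) = x + x^2, the exponent is sum_{k>=1} (x^k + x^(2k)) / k = -ln(1 - x) - ln(1 - x^2). Exponentiating:
PE(x + x^2) = 1 / ((1 - x)(1 - x^2)).
This is the generating function for partitions of n into parts of size 1 or 2. The number of 2's can be any j in 0..70, and the rest are 1's, so
[x^141] = floor(141/2) + 1 = 71.

71


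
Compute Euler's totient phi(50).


phi(n) counts integers in [1, n] coprime to n. Using the multiplicative formula phi(n) = n * prod_{p | n} (1 - 1/p):
50 = 2 * 5^2, so
phi(50) = 50 * (1 - 1/2) * (1 - 1/5) = 20.

20


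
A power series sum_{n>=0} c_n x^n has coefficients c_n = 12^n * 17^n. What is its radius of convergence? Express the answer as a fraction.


By the root test (Cauchy-Hadamard), the radius is R = 1 / limsup_n |c_n|^(1/n).
Here |c_n|^(1/n) = (12^n * 17^n)^(1/n) = 12 * 17 = 204 for all n.
So R = 1/204 = 1/204.

1/204


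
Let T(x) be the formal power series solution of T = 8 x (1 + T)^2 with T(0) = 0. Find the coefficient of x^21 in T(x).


Apply the Lagrange inversion formula: if T = 8 x * phi(T) with phi(t) = (1 + t)^2, then [x^n] T = 8^n * (1/n) [t^(n-1)] phi(t)^n = 8^n * (1/n) [t^(n-1)] (1 + t)^(2n) = 8^n * (1/n) C(2n, n-1).
Using the identity C(2n, n-1) = C(2n, n) * n / (n+1), the unscaled factor equals C(2n, n) / (n+1) = C_n, the n-th Catalan number.
For n = 21: C_21 = C(42, 21) / 22 = 538257874440/22 = 24466267020.
With the 8^21 = 9223372036854775808 factor, the coefficient is 9223372036854775808 * 24466267020 = 225661483078490225880764252160.

225661483078490225880764252160


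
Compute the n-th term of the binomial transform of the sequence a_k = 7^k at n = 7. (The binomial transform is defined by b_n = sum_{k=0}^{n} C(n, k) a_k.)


With a_k = 7^k, b_n = sum_{k=0}^{n} C(n, k) 7^k = (1 + 7)^n by the binomial theorem.
For n = 7: (1 + 7)^7 = 8^7 = 2097152.

2097152


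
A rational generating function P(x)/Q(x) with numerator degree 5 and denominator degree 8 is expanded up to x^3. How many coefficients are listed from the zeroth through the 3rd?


Expanding up to x^3 gives the coefficients for x^0, x^1, ..., x^3.
That is 3 + 1 = 4 coefficients in total.

4


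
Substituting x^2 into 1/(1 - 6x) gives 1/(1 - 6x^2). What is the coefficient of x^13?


Since 1/(1 - 6x^2) only has even powers of x,
the coefficient of x^13 (odd) is 0.

0


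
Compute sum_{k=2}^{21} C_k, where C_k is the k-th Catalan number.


C_2 through C_21: 2, 5, 14, 42, 132, 429, 1430, 4862, 16796, 58786, 208012, 742900, 2674440, 9694845, 35357670, 129644790, 477638700, 1767263190, 6564120420, 24466267020
Sum = 2 + 5 + 14 + 42 + 132 + 429 + 1430 + 4862 + 16796 + 58786 + 208012 + 742900 + 2674440 + 9694845 + 35357670 + 129644790 + 477638700 + 1767263190 + 6564120420 + 24466267020
= 33453694485

33453694485


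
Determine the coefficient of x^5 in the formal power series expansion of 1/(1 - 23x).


The geometric series identity gives 1/(1 - c x) = sum_{k>=0} c^k x^k, so the coefficient of x^k is c^k.
Here c = 23 and k = 5.
Computing: 23^5 = 6436343

6436343


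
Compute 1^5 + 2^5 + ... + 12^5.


This power sum has a closed form given by Faulhaber's formula
sum_{k=1}^{m} k^p = (1 / (p + 1)) * sum_{j=0}^{p} C(p + 1, j) B_j m^(p + 1 - j),
but for small m direct computation is fastest:
1 + 32 + 243 + 1024 + 3125 + 7776 + 16807 + 32768 + 59049 + 100000 + 161051 + 248832 = 630708.

630708


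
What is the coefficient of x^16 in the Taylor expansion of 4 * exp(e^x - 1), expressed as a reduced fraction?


exp(e^x - 1) = sum_{k>=0} Bell_k x^k / k!, where Bell_k is the k-th Bell number.
So the coefficient of x^16 is 4 * Bell_16 / 16!.
Computing: Bell_16 = 10480142147 and 16! = 20922789888000, giving
4 * 10480142147/20922789888000 = 10480142147/5230697472000.

10480142147/5230697472000


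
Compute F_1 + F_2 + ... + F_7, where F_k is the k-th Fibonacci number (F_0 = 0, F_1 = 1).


Use the identity sum_{k=0}^{N} F_k = F_{N+2} - 1 (which follows from F_{k+2} - F_{k+1} = F_k). Then
sum_{k=1}^{7} F_k = (F_{9} - 1) - (F_{2} - 1) = F_{9} - F_{2}.
Computing: F_{9} = 34, F_{2} = 1, so
Sum = 34 - 1 = 33.

33


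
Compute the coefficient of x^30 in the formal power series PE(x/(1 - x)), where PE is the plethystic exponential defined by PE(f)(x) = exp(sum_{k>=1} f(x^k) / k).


For f(x) = x/(1 - x) we have
sum_{k>=1} f(x^k) / k = sum_{k>=1} (1/k) * x^k / (1 - x^k) = sum_{k, m >= 1} x^(k m) / k,
which after exponentiating simplifies to
PE(x/(1 - x)) = prod_{k>=1} 1 / (1 - x^k).
This is the generating function for the partition function p(n), so the coefficient of x^30 is p(30).
Computing p(30) by dynamic programming over parts 1, 2, ..., 30: p(30) = 5604.

5604


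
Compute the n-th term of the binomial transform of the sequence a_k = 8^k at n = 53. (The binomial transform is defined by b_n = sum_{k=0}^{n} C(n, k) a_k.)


With a_k = 8^k, b_n = sum_{k=0}^{n} C(n, k) 8^k = (1 + 8)^n by the binomial theorem.
For n = 53: (1 + 8)^53 = 9^53 = 375710212613636260325580163599137907799836383538729.

375710212613636260325580163599137907799836383538729


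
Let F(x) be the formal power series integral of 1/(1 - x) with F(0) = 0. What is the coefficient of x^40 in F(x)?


1/(1 - x) = sum_{k>=0} x^k. Integrating termwise and using F(0) = 0 gives
F(x) = sum_{k>=0} x^(k+1) / (k+1) = sum_{m>=1} x^m / m = -ln(1 - x).
So the coefficient of x^40 is 1/40 = 1/40.

1/40


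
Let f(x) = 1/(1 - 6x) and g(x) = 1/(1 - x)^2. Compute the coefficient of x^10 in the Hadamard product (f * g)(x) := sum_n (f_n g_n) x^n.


f has coefficients f_k = 6^k. For g = 1/(1 - x)^2 the coefficient is g_k = C(k + 1, 1) = k + 1. The Hadamard coefficient is (f * g)_k = 6^k * (k + 1).
For k = 10: 6^10 * 11 = 60466176 * 11 = 665127936.

665127936


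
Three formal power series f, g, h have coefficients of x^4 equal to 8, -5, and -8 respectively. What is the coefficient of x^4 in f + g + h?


Series addition is componentwise:
8 + -5 + -8
= -5

-5


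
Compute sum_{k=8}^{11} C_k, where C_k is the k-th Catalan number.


C_8 through C_11: 1430, 4862, 16796, 58786
Sum = 1430 + 4862 + 16796 + 58786
= 81874

81874


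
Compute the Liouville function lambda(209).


The Liouville function is lambda(k) = (-1)^Omega(k), where Omega(k) counts the prime factors of k with multiplicity.
Factoring: 209 = 11 * 19, so Omega(209) = 2.
lambda(209) = (-1)^2 = 1.

1


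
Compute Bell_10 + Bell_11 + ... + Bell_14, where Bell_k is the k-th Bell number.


Recall Bell_k counts set partitions of a k-set (with Bell_0 = 1 by convention).
Bell_10 through Bell_14: 115975, 678570, 4213597, 27644437, 190899322
Sum = 115975 + 678570 + 4213597 + 27644437 + 190899322 = 223551901.

223551901


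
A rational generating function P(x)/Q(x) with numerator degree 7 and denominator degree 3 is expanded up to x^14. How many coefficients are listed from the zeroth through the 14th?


Expanding up to x^14 gives the coefficients for x^0, x^1, ..., x^14.
That is 14 + 1 = 15 coefficients in total.

15


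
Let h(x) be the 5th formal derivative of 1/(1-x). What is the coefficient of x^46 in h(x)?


Differentiating 5 times: d^5/dx^5 [1/(1-x)] = 5!/(1-x)^6.
The expansion 1/(1-x)^6 = sum_{k>=0} C(k+5, 5) x^k, so the coefficient of x^n in 5!/(1-x)^6 is 5! * C(n+5, 5).
For n = 46: 120 * C(51, 5) = 120 * 2349060 = 281887200

281887200


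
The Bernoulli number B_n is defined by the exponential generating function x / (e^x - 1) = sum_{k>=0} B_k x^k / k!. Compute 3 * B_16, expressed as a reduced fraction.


Bernoulli numbers can also be computed recursively via B_0 = 1 and sum_{j=0}^{m} C(m+1, j) B_j = 0 for m >= 1. Odd-index Bernoulli numbers vanish for k >= 3.
Computing B_16 = -3617/510, so 3 * B_16 = 3 * -3617/510 = -3617/170.

-3617/170


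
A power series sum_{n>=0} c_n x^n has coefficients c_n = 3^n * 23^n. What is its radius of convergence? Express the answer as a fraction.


By the root test (Cauchy-Hadamard), the radius is R = 1 / limsup_n |c_n|^(1/n).
Here |c_n|^(1/n) = (3^n * 23^n)^(1/n) = 3 * 23 = 69 for all n.
So R = 1/69 = 1/69.

1/69


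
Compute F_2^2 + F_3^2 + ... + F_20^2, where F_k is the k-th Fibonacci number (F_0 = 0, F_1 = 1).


There is a standard identity sum_{k=0}^{N} F_k^2 = F_N * F_{N+1} (proved inductively from the telescoping relation F_k^2 = F_k F_{k+1} - F_{k-1} F_k). Then
sum_{k=2}^{20} F_k^2 = F_20 F_21 - F_1 F_2.
Computing: F_20 = 6765, F_21 = 10946, F_1 = 1, F_2 = 1.
Sum = 6765 * 10946 - 1 * 1 = 74049689.

74049689


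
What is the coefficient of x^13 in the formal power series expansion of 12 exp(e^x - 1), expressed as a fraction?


exp(e^x - 1) is the exponential generating function for the Bell numbers Bell_k: exp(e^x - 1) = sum_{k>=0} Bell_k x^k / k!.
So the coefficient of x^13 in 12 exp(e^x - 1) is 12 Bell_13 / 13!.
Computing: Bell_13 = 27644437 and 13! = 6227020800, giving
12 * 27644437/6227020800 = 27644437/518918400.

27644437/518918400


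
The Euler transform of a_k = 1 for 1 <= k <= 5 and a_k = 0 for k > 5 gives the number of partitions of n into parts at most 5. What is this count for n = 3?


Partitions of 3 into parts at most 5:
Using generating function (1-x)^(-1)(1-x^2)^(-1)...(1-x^5)^(-1),
the coefficient of x^3 = 3

3


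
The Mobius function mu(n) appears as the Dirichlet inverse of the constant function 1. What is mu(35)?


35 = 5 * 7 (all distinct primes).
mu(35) = (-1)^2 = 1

1


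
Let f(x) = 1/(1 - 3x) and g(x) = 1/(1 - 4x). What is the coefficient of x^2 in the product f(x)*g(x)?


The coefficient of x^n in f*g is the Cauchy product: sum_{k=0}^{n} a^k * b^(n-k).
With a=3, b=4, n=2:
sum_{k=0}^{2} 3^k * 4^(2-k)
= 37

37


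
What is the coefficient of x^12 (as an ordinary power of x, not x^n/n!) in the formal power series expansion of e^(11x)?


The exponential series is e^y = sum_{k>=0} y^k / k!. Substituting y = 11x gives
e^(11x) = sum_{k>=0} 11^k x^k / k!.
So the coefficient of x^n is a^n/n! with a = 11, n = 12:
11^12 / 12! = 3138428376721/479001600 = 285311670611/43545600

285311670611/43545600


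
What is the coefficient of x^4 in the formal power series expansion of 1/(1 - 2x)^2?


The general identity 1/(1 - c x)^r = sum_{k>=0} c^k C(k + r - 1, r - 1) x^k follows by substituting y = c x into 1/(1 - y)^r = sum_{k>=0} C(k + r - 1, r - 1) y^k.
For c = 2, r = 2, k = 4:
2^4 * C(5, 1) = 16 * 5 = 80.

80


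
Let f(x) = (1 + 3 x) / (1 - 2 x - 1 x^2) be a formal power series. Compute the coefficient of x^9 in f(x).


Write f(x) = sum_{k>=0} a_k x^k. Multiplying both sides by 1 - 2 x - 1 x^2 gives
(1 - 2 x - 1 x^2) sum_{k>=0} a_k x^k = 1 + 3 x.
Matching coefficients:
 x^0: a_0 = 1
 x^1: a_1 - 2 a_0 = 3  =>  a_1 = 2*1 + 3 = 5
 x^k (k >= 2): a_k = 2 a_{k-1} + 1 a_{k-2}.
Iterating: a_2 = 11, a_3 = 27, a_4 = 65, a_5 = 157, a_6 = 379, a_7 = 915, a_8 = 2209, a_9 = 5333.
So the coefficient of x^9 is 5333.

5333


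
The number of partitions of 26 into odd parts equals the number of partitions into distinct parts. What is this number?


Computing partitions of 26 into odd parts (1, 3, 5, ...):
Using the generating function prod_{k>=0} 1/(1-x^(2k+1)),
the count is 165

165


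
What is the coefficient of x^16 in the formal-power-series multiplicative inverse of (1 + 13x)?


The inverse is 1/(1 + 13x). Apply the geometric identity 1/(1 - y) = sum_{k>=0} y^k with y = -13x:
1/(1 + 13x) = sum_{k>=0} (-13)^k x^k.
So the coefficient of x^16 is (-13)^16 = 665416609183179841.

665416609183179841


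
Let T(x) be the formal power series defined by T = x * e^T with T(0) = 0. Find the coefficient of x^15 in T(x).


Apply the Lagrange inversion formula: if T = x * phi(T) with phi(t) = e^t, then
[x^n] T = (1/n) [t^(n-1)] phi(t)^n = (1/n) [t^(n-1)] e^(n t) = (1/n) * n^(n-1) / (n-1)! = n^(n-1) / n!.
When c = 1 this is the Cayley count of rooted labeled trees on n vertices, divided by n!.
For n = 15: 15^14 / 15! = 29192926025390625/1307674368000 = 320361328125/14350336.

320361328125/14350336


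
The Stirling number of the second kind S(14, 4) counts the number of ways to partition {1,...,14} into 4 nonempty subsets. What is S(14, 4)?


Using the explicit formula S(n,k) = (1/k!) sum_{j=0}^{k} (-1)^(k-j) C(k,j) j^n:
S(14, 4) = 10391745
Equivalently, S(n,k) is n! times the coefficient of x^n in the EGF (e^x - 1)^k / k!.

10391745


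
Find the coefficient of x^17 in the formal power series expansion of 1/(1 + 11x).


Write 1/(1 + c x) = 1/(1 - (-c) x) and apply the geometric-series identity
1/(1 - y) = sum_{k>=0} y^k to get 1/(1 + c x) = sum_{k>=0} (-c)^k x^k.
So the coefficient of x^k is (-c)^k = (-1)^k * c^k.
Here c = 11 and k = 17:
(-11)^17 = -1 * 505447028499293771 = -505447028499293771

-505447028499293771


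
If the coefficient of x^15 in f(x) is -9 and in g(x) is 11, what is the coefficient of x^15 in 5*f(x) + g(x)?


Scalar multiplication scales coefficients: 5 * -9 = -45.
Then add the g coefficient: -45 + 11
= -34

-34


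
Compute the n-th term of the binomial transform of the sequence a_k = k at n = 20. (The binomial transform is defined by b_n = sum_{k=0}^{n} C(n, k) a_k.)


With a_k = k, b_n = sum_{k=0}^{n} C(n, k) k. Using k * C(n, k) = n * C(n-1, k-1) gives b_n = n * sum_{k>=1} C(n-1, k-1) = n * 2^(n-1).
For n = 20: 20 * 2^19 = 20 * 524288 = 10485760.

10485760


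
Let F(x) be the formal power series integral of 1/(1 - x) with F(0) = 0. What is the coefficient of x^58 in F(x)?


1/(1 - x) = sum_{k>=0} x^k. Integrating termwise and using F(0) = 0 gives
F(x) = sum_{k>=0} x^(k+1) / (k+1) = sum_{m>=1} x^m / m = -ln(1 - x).
So the coefficient of x^58 is 1/58 = 1/58.

1/58


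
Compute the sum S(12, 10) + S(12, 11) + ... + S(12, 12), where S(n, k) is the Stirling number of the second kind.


By definition, S(n, k) counts partitions of an n-set into exactly k nonempty blocks.
Computing row n = 12 for k = 10..12:
S(12, k): 1705, 66, 1
Sum = 1772.

1772


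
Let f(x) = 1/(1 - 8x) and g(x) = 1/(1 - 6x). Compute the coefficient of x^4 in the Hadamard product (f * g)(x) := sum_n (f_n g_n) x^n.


f has coefficients f_k = 8^k and g has coefficients g_k = 6^k, so the Hadamard product has coefficient (f*g)_k = 8^k * 6^k = 48^k.
For k = 4: 48^4 = 5308416.

5308416


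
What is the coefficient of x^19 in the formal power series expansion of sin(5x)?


The Maclaurin series is sin(t) = sum_{k>=0} (-1)^k t^(2k+1) / (2k+1)!, so substituting t = 5x, only odd powers of x are nonzero, with coefficient of x^(2k+1) equal to (-1)^k 5^(2k+1) / (2k+1)!.
Write 19 = 2*9 + 1, giving the coefficient (-1)^9 * 5^19 / 19! = -19073486328125/121645100408832000 = -152587890625/973160803270656.

-152587890625/973160803270656


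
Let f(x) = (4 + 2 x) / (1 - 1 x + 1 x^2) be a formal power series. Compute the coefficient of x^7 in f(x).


Write f(x) = sum_{k>=0} a_k x^k. Multiplying both sides by 1 - 1 x + 1 x^2 gives
(1 - 1 x + 1 x^2) sum_{k>=0} a_k x^k = 4 + 2 x.
Matching coefficients:
 x^0: a_0 = 4
 x^1: a_1 - 1 a_0 = 2  =>  a_1 = 1*4 + 2 = 6
 x^k (k >= 2): a_k = 1 a_{k-1} - 1 a_{k-2}.
Iterating: a_2 = 2, a_3 = -4, a_4 = -6, a_5 = -2, a_6 = 4, a_7 = 6.
So the coefficient of x^7 is 6.

6


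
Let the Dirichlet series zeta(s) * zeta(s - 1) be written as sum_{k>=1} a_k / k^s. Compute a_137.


Convolution gives a_k = sum_{d | k} d * 1 = sum_{d | k} d = sigma(k), the sum of positive divisors of k.
For k = 137, the divisors are 1, 137, so
sigma(137) = 1 + 137 = 138.

138


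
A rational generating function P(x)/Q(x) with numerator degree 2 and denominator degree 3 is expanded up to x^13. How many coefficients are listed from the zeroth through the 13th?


Expanding up to x^13 gives the coefficients for x^0, x^1, ..., x^13.
That is 13 + 1 = 14 coefficients in total.

14


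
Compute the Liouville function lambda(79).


The Liouville function is lambda(k) = (-1)^Omega(k), where Omega(k) counts the prime factors of k with multiplicity.
Factoring: 79 = 79, so Omega(79) = 1.
lambda(79) = (-1)^1 = -1.

-1


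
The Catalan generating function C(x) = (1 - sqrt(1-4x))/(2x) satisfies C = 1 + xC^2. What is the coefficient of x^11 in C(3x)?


Substituting x -> 3x scales the n-th coefficient by 3^n, so [x^11] C(3x) = 3^11 * C_11.
C_11 = C(2*11, 11)/(12) = 705432/12 = 58786.
So 3^11 * 58786 = 177147 * 58786 = 10413763542.

10413763542


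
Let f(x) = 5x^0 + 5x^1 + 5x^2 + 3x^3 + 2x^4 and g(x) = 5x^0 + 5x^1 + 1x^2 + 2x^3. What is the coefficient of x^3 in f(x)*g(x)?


Cauchy product at x^3:
5*2 + 5*1 + 5*5 + 3*5
= 55

55


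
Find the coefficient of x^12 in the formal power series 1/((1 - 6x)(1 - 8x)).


By partial fractions or Cauchy convolution:
The coefficient equals sum_{k=0}^{12} 6^k * 8^(12-k).
= 268347559936

268347559936


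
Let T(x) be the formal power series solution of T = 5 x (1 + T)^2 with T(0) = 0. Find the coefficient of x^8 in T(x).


Apply the Lagrange inversion formula: if T = 5 x * phi(T) with phi(t) = (1 + t)^2, then [x^n] T = 5^n * (1/n) [t^(n-1)] phi(t)^n = 5^n * (1/n) [t^(n-1)] (1 + t)^(2n) = 5^n * (1/n) C(2n, n-1).
Using the identity C(2n, n-1) = C(2n, n) * n / (n+1), the unscaled factor equals C(2n, n) / (n+1) = C_n, the n-th Catalan number.
For n = 8: C_8 = C(16, 8) / 9 = 12870/9 = 1430.
With the 5^8 = 390625 factor, the coefficient is 390625 * 1430 = 558593750.

558593750


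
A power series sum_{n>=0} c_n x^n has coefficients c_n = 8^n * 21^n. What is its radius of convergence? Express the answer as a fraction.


By the root test (Cauchy-Hadamard), the radius is R = 1 / limsup_n |c_n|^(1/n).
Here |c_n|^(1/n) = (8^n * 21^n)^(1/n) = 8 * 21 = 168 for all n.
So R = 1/168 = 1/168.

1/168


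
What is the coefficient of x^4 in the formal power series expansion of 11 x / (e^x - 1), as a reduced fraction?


The exponential generating function for Bernoulli numbers is
x / (e^x - 1) = sum_{k>=0} B_k x^k / k!.
So the coefficient of x^4 in 11 x / (e^x - 1) is 11 B_4 / 4!.
Computing: B_4 = -1/30, 4! = 24, giving
11 * -1/30 / 24 = -11/720.

-11/720


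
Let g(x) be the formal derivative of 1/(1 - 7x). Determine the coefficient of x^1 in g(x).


Differentiate termwise: d/dx sum_{k>=0} 7^k x^k = sum_{k>=1} k 7^k x^(k-1) = sum_{j>=0} (j+1) 7^(j+1) x^j.
Equivalently, d/dx [1/(1 - 7x)] = 7/(1 - 7x)^2.
For j = 1: 2 * 7^2 = 2 * 49 = 98.

98


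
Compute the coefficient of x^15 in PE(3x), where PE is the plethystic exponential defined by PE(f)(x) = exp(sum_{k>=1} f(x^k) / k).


With f(x) = 3x, the exponent is sum_{k>=1} 3 x^k / k = 3 * (-ln(1 - x)). Exponentiating:
PE(3x) = exp(-3 ln(1 - x)) = 1/(1 - x)^3.
By the negative binomial expansion, [x^n] 1/(1 - x)^3 = C(n + 2, 2).
For n = 15: C(17, 2) = 136.

136


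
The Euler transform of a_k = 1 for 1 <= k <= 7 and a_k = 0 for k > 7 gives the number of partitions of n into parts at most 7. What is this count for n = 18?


Partitions of 18 into parts at most 7:
Using generating function (1-x)^(-1)(1-x^2)^(-1)...(1-x^7)^(-1),
the coefficient of x^18 = 248

248


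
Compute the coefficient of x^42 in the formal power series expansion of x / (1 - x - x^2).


Let f(x) = sum_{k>=0} a_k x^k. Multiplying f(x) * (1 - x - x^2) = x and matching coefficients gives a_0 = 0, a_1 = 1, and a_k = a_{k-1} + a_{k-2} for k >= 2. These are the Fibonacci numbers F_k.
Iterating from F_0 = 0, F_1 = 1:
F_0=0, F_1=1, F_2=1, F_3=2, F_4=3, F_5=5, F_6=8, F_7=13, F_8=21, F_9=34, ...
F_42 = 267914296.

267914296


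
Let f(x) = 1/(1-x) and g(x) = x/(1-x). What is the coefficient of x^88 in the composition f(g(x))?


First simplify the composition: f(g(x)) = 1/(1 - x/(1-x)) = (1-x)/((1-x) - x) = (1-x)/(1-2x).
Now extract the coefficient. Write (1-x)/(1-2x) = 1/(1-2x) - x/(1-2x).
The coefficient of x^n in 1/(1-2x) is 2^n, and in x/(1-2x) is 2^(n-1) (for n >= 1).
So the coefficient of x^88 is 2^88 - 2^87 = 309485009821345068724781056 - 154742504910672534362390528 = 154742504910672534362390528.

154742504910672534362390528


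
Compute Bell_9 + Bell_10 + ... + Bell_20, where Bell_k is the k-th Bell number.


Recall Bell_k counts set partitions of a k-set (with Bell_0 = 1 by convention).
Bell_9 through Bell_20: 21147, 115975, 678570, 4213597, 27644437, 190899322, 1382958545, 10480142147, 82864869804, 682076806159, 5832742205057, 51724158235372
Sum = 21147 + 115975 + 678570 + 4213597 + 27644437 + 190899322 + 1382958545 + 10480142147 + 82864869804 + 682076806159 + 5832742205057 + 51724158235372 = 58333928790132.

58333928790132


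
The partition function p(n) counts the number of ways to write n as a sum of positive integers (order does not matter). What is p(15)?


Using the generating function prod_{k>=1} 1/(1-x^k), we compute p(15).
By dynamic programming over parts 1 through 15:
p(15) = 176

176


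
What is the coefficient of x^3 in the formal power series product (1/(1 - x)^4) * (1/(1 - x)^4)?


Combine the factors: (1/(1 - x)^4) * (1/(1 - x)^4) = 1/(1 - x)^8.
Then use 1/(1 - x)^r = sum_{k>=0} C(k + r - 1, r - 1) x^k with r = 8 and k = 3:
C(10, 7) = 120.

120


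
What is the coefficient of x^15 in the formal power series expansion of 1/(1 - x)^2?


The negative binomial / multiset identity is
1/(1 - x)^r = sum_{k>=0} C(k + r - 1, r - 1) x^k.
Here r = 2 and k = 15, so the coefficient is
C(15 + 1, 1) = C(16, 1)
= 16

16


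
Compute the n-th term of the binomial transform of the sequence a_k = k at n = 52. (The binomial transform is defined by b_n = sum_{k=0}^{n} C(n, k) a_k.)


With a_k = k, b_n = sum_{k=0}^{n} C(n, k) k. Using k * C(n, k) = n * C(n-1, k-1) gives b_n = n * sum_{k>=1} C(n-1, k-1) = n * 2^(n-1).
For n = 52: 52 * 2^51 = 52 * 2251799813685248 = 117093590311632896.

117093590311632896


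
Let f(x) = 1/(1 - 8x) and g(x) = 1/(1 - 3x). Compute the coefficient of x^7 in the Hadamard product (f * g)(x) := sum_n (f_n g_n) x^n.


f has coefficients f_k = 8^k and g has coefficients g_k = 3^k, so the Hadamard product has coefficient (f*g)_k = 8^k * 3^k = 24^k.
For k = 7: 24^7 = 4586471424.

4586471424


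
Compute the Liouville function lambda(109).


The Liouville function is lambda(k) = (-1)^Omega(k), where Omega(k) counts the prime factors of k with multiplicity.
Factoring: 109 = 109, so Omega(109) = 1.
lambda(109) = (-1)^1 = -1.

-1


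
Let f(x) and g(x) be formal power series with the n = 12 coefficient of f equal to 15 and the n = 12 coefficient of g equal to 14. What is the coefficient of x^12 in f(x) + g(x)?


Addition of formal power series is termwise.
The coefficient of x^12 in f + g = 15 + 14
= 29

29


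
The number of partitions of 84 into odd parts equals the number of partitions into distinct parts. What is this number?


Computing partitions of 84 into odd parts (1, 3, 5, ...):
Using the generating function prod_{k>=0} 1/(1-x^(2k+1)),
the count is 111322

111322


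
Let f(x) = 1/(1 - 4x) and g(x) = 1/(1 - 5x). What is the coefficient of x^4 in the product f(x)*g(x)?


The coefficient of x^n in f*g is the Cauchy product: sum_{k=0}^{n} a^k * b^(n-k).
With a=4, b=5, n=4:
sum_{k=0}^{4} 4^k * 5^(4-k)
= 2101

2101


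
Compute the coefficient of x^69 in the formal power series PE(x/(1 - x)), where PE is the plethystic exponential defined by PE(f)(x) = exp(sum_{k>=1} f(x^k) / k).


For f(x) = x/(1 - x) we have
sum_{k>=1} f(x^k) / k = sum_{k>=1} (1/k) * x^k / (1 - x^k) = sum_{k, m >= 1} x^(k m) / k,
which after exponentiating simplifies to
PE(x/(1 - x)) = prod_{k>=1} 1 / (1 - x^k).
This is the generating function for the partition function p(n), so the coefficient of x^69 is p(69).
Computing p(69) by dynamic programming over parts 1, 2, ..., 69: p(69) = 3554345.

3554345


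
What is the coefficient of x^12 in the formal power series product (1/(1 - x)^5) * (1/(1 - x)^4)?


Combine the factors: (1/(1 - x)^5) * (1/(1 - x)^4) = 1/(1 - x)^9.
Then use 1/(1 - x)^r = sum_{k>=0} C(k + r - 1, r - 1) x^k with r = 9 and k = 12:
C(20, 8) = 125970.

125970


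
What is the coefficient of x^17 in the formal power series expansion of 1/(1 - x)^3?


The negative binomial / multiset identity is
1/(1 - x)^r = sum_{k>=0} C(k + r - 1, r - 1) x^k.
Here r = 3 and k = 17, so the coefficient is
C(17 + 2, 2) = C(19, 2)
= 171

171


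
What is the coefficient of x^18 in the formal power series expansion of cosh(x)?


The Maclaurin series is cosh(t) = sum_{m>=0} t^(2m) / (2m)!, so substituting t = x, only even powers of x are nonzero, with coefficient of x^(2m) equal to 1 / (2m)!.
For x^18 the coefficient is 1/18! = 1/6402373705728000 = 1/6402373705728000.

1/6402373705728000


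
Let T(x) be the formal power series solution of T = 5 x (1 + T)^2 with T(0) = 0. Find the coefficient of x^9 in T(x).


Apply the Lagrange inversion formula: if T = 5 x * phi(T) with phi(t) = (1 + t)^2, then [x^n] T = 5^n * (1/n) [t^(n-1)] phi(t)^n = 5^n * (1/n) [t^(n-1)] (1 + t)^(2n) = 5^n * (1/n) C(2n, n-1).
Using the identity C(2n, n-1) = C(2n, n) * n / (n+1), the unscaled factor equals C(2n, n) / (n+1) = C_n, the n-th Catalan number.
For n = 9: C_9 = C(18, 9) / 10 = 48620/10 = 4862.
With the 5^9 = 1953125 factor, the coefficient is 1953125 * 4862 = 9496093750.

9496093750


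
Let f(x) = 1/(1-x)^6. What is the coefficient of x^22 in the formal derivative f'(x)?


Differentiate: d/dx [ 1/(1-x)^r ] = r / (1-x)^(r+1).
Here r = 6, so f'(x) = 6 / (1-x)^7.
The expansion of 1/(1-x)^(r+1) has coefficient of x^n equal to C(n+r, r).
So the coefficient of x^22 in f'(x) is
6 * C(28, 6) = 6 * 376740 = 2260440

2260440


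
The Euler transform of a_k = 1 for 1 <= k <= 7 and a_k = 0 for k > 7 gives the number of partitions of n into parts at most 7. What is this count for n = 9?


Partitions of 9 into parts at most 7:
Using generating function (1-x)^(-1)(1-x^2)^(-1)...(1-x^7)^(-1),
the coefficient of x^9 = 28

28


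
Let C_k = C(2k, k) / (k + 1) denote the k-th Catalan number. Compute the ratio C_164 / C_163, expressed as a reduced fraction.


Using C_k = (2k)! / (k! (k+1)!), the ratio C_{k+1}/C_k simplifies to
C_{k+1}/C_k = [(2k+2)! / ((k+1)! (k+2)!)] * [k! (k+1)! / (2k)!]
 = (2k+2)(2k+1) / ((k+1)(k+2)) = 2(2k+1) / (k+2).
For k = 163: 2(2*163 + 1) / (163 + 2) = 654/165 = 218/55.

218/55


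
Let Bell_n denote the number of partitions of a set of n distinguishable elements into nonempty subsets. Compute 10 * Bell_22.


Bell_22 can be computed from the Bell triangle or from Dobinski's identity Bell_n = (1/e) * sum_{k>=0} k^n / k!.
Computing Bell_22 = 4506715738447323.
Then 10 * 4506715738447323 = 45067157384473230.

45067157384473230


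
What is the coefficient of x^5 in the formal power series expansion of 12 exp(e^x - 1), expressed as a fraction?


exp(e^x - 1) is the exponential generating function for the Bell numbers Bell_k: exp(e^x - 1) = sum_{k>=0} Bell_k x^k / k!.
So the coefficient of x^5 in 12 exp(e^x - 1) is 12 Bell_5 / 5!.
Computing: Bell_5 = 52 and 5! = 120, giving
12 * 52/120 = 26/5.

26/5
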